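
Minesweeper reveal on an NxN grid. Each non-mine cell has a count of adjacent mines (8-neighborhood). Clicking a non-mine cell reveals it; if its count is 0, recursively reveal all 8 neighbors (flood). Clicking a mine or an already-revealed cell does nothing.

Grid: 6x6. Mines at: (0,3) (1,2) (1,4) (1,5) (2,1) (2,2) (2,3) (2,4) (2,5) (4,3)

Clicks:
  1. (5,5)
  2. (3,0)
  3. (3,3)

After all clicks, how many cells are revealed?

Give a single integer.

Click 1 (5,5) count=0: revealed 6 new [(3,4) (3,5) (4,4) (4,5) (5,4) (5,5)] -> total=6
Click 2 (3,0) count=1: revealed 1 new [(3,0)] -> total=7
Click 3 (3,3) count=4: revealed 1 new [(3,3)] -> total=8

Answer: 8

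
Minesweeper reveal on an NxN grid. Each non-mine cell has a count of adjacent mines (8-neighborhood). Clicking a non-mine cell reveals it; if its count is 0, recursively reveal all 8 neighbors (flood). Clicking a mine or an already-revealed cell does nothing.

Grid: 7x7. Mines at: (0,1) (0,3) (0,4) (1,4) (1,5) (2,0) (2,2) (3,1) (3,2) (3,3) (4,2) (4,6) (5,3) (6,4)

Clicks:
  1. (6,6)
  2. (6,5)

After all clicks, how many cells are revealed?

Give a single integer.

Click 1 (6,6) count=0: revealed 4 new [(5,5) (5,6) (6,5) (6,6)] -> total=4
Click 2 (6,5) count=1: revealed 0 new [(none)] -> total=4

Answer: 4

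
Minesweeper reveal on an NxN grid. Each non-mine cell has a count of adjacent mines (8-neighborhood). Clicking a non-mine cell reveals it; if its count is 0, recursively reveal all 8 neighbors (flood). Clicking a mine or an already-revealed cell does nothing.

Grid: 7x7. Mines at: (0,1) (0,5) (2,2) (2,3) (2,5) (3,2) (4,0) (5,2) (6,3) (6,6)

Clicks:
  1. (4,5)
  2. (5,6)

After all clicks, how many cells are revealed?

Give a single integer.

Click 1 (4,5) count=0: revealed 12 new [(3,3) (3,4) (3,5) (3,6) (4,3) (4,4) (4,5) (4,6) (5,3) (5,4) (5,5) (5,6)] -> total=12
Click 2 (5,6) count=1: revealed 0 new [(none)] -> total=12

Answer: 12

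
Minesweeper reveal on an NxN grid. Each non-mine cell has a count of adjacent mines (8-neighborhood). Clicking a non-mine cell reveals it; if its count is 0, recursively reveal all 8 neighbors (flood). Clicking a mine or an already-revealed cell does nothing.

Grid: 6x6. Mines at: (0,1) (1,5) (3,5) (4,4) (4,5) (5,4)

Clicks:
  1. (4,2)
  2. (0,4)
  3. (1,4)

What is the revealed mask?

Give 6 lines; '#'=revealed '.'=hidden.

Answer: ..###.
#####.
#####.
#####.
####..
####..

Derivation:
Click 1 (4,2) count=0: revealed 26 new [(0,2) (0,3) (0,4) (1,0) (1,1) (1,2) (1,3) (1,4) (2,0) (2,1) (2,2) (2,3) (2,4) (3,0) (3,1) (3,2) (3,3) (3,4) (4,0) (4,1) (4,2) (4,3) (5,0) (5,1) (5,2) (5,3)] -> total=26
Click 2 (0,4) count=1: revealed 0 new [(none)] -> total=26
Click 3 (1,4) count=1: revealed 0 new [(none)] -> total=26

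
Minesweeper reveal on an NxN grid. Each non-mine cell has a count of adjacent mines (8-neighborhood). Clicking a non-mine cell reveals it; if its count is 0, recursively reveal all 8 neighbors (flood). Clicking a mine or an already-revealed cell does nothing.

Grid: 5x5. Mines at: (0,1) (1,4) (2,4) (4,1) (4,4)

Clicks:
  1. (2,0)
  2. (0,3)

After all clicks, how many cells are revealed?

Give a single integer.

Click 1 (2,0) count=0: revealed 12 new [(1,0) (1,1) (1,2) (1,3) (2,0) (2,1) (2,2) (2,3) (3,0) (3,1) (3,2) (3,3)] -> total=12
Click 2 (0,3) count=1: revealed 1 new [(0,3)] -> total=13

Answer: 13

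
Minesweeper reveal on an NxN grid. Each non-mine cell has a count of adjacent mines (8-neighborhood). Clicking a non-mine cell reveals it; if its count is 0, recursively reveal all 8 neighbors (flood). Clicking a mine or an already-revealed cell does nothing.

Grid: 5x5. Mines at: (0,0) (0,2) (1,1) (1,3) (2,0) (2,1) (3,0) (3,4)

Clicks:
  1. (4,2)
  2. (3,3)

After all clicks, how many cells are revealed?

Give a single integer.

Answer: 6

Derivation:
Click 1 (4,2) count=0: revealed 6 new [(3,1) (3,2) (3,3) (4,1) (4,2) (4,3)] -> total=6
Click 2 (3,3) count=1: revealed 0 new [(none)] -> total=6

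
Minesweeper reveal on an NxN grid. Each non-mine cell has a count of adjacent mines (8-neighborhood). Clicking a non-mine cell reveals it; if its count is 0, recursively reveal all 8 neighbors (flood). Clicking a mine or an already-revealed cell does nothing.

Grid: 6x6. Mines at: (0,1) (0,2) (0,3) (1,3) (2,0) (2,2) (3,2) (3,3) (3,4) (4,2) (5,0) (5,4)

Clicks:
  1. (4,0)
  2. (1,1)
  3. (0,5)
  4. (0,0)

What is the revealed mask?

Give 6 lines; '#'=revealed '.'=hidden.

Click 1 (4,0) count=1: revealed 1 new [(4,0)] -> total=1
Click 2 (1,1) count=4: revealed 1 new [(1,1)] -> total=2
Click 3 (0,5) count=0: revealed 6 new [(0,4) (0,5) (1,4) (1,5) (2,4) (2,5)] -> total=8
Click 4 (0,0) count=1: revealed 1 new [(0,0)] -> total=9

Answer: #...##
.#..##
....##
......
#.....
......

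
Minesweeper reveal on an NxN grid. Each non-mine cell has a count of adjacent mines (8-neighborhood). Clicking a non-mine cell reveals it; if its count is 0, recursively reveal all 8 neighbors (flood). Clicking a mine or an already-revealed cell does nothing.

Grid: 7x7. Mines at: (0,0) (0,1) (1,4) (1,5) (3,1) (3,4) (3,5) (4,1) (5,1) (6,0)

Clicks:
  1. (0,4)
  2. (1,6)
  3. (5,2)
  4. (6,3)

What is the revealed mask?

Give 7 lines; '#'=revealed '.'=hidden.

Click 1 (0,4) count=2: revealed 1 new [(0,4)] -> total=1
Click 2 (1,6) count=1: revealed 1 new [(1,6)] -> total=2
Click 3 (5,2) count=2: revealed 1 new [(5,2)] -> total=3
Click 4 (6,3) count=0: revealed 14 new [(4,2) (4,3) (4,4) (4,5) (4,6) (5,3) (5,4) (5,5) (5,6) (6,2) (6,3) (6,4) (6,5) (6,6)] -> total=17

Answer: ....#..
......#
.......
.......
..#####
..#####
..#####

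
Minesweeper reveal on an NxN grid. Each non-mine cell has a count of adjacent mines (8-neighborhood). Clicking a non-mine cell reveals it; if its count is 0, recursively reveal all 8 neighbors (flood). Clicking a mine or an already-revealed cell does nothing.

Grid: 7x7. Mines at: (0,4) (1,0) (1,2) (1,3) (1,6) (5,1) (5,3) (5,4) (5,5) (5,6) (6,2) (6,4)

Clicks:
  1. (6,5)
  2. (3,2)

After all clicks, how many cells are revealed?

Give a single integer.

Click 1 (6,5) count=4: revealed 1 new [(6,5)] -> total=1
Click 2 (3,2) count=0: revealed 21 new [(2,0) (2,1) (2,2) (2,3) (2,4) (2,5) (2,6) (3,0) (3,1) (3,2) (3,3) (3,4) (3,5) (3,6) (4,0) (4,1) (4,2) (4,3) (4,4) (4,5) (4,6)] -> total=22

Answer: 22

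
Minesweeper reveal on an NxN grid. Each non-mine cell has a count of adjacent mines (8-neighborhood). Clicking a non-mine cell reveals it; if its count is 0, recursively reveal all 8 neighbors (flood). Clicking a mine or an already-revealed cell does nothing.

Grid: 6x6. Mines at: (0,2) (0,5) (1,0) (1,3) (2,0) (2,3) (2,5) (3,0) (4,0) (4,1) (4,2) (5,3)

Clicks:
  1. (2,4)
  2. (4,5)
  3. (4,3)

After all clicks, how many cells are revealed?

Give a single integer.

Click 1 (2,4) count=3: revealed 1 new [(2,4)] -> total=1
Click 2 (4,5) count=0: revealed 6 new [(3,4) (3,5) (4,4) (4,5) (5,4) (5,5)] -> total=7
Click 3 (4,3) count=2: revealed 1 new [(4,3)] -> total=8

Answer: 8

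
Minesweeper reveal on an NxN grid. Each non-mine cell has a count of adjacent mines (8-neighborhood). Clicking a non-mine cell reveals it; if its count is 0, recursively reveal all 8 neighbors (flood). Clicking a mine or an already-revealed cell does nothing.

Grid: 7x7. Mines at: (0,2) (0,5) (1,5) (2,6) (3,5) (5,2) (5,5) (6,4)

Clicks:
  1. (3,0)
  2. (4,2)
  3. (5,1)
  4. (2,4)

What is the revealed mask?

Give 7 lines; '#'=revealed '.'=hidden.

Click 1 (3,0) count=0: revealed 26 new [(0,0) (0,1) (1,0) (1,1) (1,2) (1,3) (1,4) (2,0) (2,1) (2,2) (2,3) (2,4) (3,0) (3,1) (3,2) (3,3) (3,4) (4,0) (4,1) (4,2) (4,3) (4,4) (5,0) (5,1) (6,0) (6,1)] -> total=26
Click 2 (4,2) count=1: revealed 0 new [(none)] -> total=26
Click 3 (5,1) count=1: revealed 0 new [(none)] -> total=26
Click 4 (2,4) count=2: revealed 0 new [(none)] -> total=26

Answer: ##.....
#####..
#####..
#####..
#####..
##.....
##.....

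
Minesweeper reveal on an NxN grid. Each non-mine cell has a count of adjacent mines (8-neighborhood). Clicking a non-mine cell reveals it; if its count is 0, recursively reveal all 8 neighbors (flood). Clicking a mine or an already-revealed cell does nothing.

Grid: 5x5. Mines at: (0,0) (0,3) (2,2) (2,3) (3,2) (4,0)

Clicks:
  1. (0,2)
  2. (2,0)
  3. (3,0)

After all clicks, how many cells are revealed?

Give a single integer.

Click 1 (0,2) count=1: revealed 1 new [(0,2)] -> total=1
Click 2 (2,0) count=0: revealed 6 new [(1,0) (1,1) (2,0) (2,1) (3,0) (3,1)] -> total=7
Click 3 (3,0) count=1: revealed 0 new [(none)] -> total=7

Answer: 7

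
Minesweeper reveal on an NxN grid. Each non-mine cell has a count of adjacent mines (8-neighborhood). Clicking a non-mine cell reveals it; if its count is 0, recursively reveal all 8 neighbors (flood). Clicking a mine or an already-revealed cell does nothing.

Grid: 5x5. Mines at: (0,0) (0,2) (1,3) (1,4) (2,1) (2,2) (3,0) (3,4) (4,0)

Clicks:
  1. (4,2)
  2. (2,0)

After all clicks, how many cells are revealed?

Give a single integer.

Answer: 7

Derivation:
Click 1 (4,2) count=0: revealed 6 new [(3,1) (3,2) (3,3) (4,1) (4,2) (4,3)] -> total=6
Click 2 (2,0) count=2: revealed 1 new [(2,0)] -> total=7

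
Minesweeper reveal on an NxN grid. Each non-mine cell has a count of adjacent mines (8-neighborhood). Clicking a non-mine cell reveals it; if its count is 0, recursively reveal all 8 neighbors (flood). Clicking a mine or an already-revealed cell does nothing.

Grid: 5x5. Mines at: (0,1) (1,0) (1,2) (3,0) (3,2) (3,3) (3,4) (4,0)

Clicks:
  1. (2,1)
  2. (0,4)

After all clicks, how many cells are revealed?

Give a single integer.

Click 1 (2,1) count=4: revealed 1 new [(2,1)] -> total=1
Click 2 (0,4) count=0: revealed 6 new [(0,3) (0,4) (1,3) (1,4) (2,3) (2,4)] -> total=7

Answer: 7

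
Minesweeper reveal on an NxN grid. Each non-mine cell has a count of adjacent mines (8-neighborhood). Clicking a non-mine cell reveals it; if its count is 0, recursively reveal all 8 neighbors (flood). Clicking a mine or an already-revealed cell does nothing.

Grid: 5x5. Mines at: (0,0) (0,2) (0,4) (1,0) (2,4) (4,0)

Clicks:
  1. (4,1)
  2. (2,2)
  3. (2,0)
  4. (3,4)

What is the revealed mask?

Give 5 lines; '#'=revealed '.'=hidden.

Answer: .....
.###.
####.
.####
.####

Derivation:
Click 1 (4,1) count=1: revealed 1 new [(4,1)] -> total=1
Click 2 (2,2) count=0: revealed 13 new [(1,1) (1,2) (1,3) (2,1) (2,2) (2,3) (3,1) (3,2) (3,3) (3,4) (4,2) (4,3) (4,4)] -> total=14
Click 3 (2,0) count=1: revealed 1 new [(2,0)] -> total=15
Click 4 (3,4) count=1: revealed 0 new [(none)] -> total=15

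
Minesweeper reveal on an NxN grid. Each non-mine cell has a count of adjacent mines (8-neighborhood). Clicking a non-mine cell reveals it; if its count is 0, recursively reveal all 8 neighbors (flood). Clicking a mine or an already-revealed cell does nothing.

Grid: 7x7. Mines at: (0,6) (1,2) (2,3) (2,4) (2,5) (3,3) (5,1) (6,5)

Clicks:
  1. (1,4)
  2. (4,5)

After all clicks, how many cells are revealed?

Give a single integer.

Answer: 10

Derivation:
Click 1 (1,4) count=3: revealed 1 new [(1,4)] -> total=1
Click 2 (4,5) count=0: revealed 9 new [(3,4) (3,5) (3,6) (4,4) (4,5) (4,6) (5,4) (5,5) (5,6)] -> total=10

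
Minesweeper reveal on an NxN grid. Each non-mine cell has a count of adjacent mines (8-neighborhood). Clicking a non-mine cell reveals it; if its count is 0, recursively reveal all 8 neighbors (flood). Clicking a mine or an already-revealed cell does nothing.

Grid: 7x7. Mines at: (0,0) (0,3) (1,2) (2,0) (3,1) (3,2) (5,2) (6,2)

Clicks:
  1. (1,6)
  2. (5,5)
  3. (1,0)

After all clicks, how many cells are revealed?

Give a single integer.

Click 1 (1,6) count=0: revealed 27 new [(0,4) (0,5) (0,6) (1,3) (1,4) (1,5) (1,6) (2,3) (2,4) (2,5) (2,6) (3,3) (3,4) (3,5) (3,6) (4,3) (4,4) (4,5) (4,6) (5,3) (5,4) (5,5) (5,6) (6,3) (6,4) (6,5) (6,6)] -> total=27
Click 2 (5,5) count=0: revealed 0 new [(none)] -> total=27
Click 3 (1,0) count=2: revealed 1 new [(1,0)] -> total=28

Answer: 28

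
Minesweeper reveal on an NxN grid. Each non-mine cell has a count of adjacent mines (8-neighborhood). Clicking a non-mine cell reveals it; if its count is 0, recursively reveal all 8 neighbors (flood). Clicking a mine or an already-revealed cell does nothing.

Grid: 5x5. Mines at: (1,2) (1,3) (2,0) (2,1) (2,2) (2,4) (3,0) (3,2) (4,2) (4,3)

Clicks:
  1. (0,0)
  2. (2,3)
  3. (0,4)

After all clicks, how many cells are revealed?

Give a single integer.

Answer: 6

Derivation:
Click 1 (0,0) count=0: revealed 4 new [(0,0) (0,1) (1,0) (1,1)] -> total=4
Click 2 (2,3) count=5: revealed 1 new [(2,3)] -> total=5
Click 3 (0,4) count=1: revealed 1 new [(0,4)] -> total=6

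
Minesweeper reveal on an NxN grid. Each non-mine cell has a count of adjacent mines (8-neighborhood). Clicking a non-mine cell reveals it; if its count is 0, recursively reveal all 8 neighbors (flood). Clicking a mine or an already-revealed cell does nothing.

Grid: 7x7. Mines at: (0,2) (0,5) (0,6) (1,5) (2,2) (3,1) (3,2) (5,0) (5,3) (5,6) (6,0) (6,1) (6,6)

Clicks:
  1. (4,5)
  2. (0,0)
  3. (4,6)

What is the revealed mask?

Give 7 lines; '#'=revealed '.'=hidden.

Answer: ##.....
##.....
##.....
.......
.....##
.......
.......

Derivation:
Click 1 (4,5) count=1: revealed 1 new [(4,5)] -> total=1
Click 2 (0,0) count=0: revealed 6 new [(0,0) (0,1) (1,0) (1,1) (2,0) (2,1)] -> total=7
Click 3 (4,6) count=1: revealed 1 new [(4,6)] -> total=8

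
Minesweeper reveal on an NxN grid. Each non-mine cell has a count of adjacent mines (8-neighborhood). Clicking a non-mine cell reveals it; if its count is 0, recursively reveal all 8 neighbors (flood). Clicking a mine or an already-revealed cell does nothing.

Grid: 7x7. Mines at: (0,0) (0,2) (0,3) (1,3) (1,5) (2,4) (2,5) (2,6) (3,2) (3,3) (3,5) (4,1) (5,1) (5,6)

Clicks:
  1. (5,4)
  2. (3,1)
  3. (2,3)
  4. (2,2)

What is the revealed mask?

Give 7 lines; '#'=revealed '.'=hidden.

Click 1 (5,4) count=0: revealed 12 new [(4,2) (4,3) (4,4) (4,5) (5,2) (5,3) (5,4) (5,5) (6,2) (6,3) (6,4) (6,5)] -> total=12
Click 2 (3,1) count=2: revealed 1 new [(3,1)] -> total=13
Click 3 (2,3) count=4: revealed 1 new [(2,3)] -> total=14
Click 4 (2,2) count=3: revealed 1 new [(2,2)] -> total=15

Answer: .......
.......
..##...
.#.....
..####.
..####.
..####.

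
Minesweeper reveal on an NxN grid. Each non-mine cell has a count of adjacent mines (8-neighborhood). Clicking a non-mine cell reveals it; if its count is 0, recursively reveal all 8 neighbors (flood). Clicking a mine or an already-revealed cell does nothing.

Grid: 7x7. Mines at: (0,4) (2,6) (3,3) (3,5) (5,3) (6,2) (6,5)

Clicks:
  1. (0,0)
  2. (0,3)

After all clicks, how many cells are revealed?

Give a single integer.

Answer: 23

Derivation:
Click 1 (0,0) count=0: revealed 23 new [(0,0) (0,1) (0,2) (0,3) (1,0) (1,1) (1,2) (1,3) (2,0) (2,1) (2,2) (2,3) (3,0) (3,1) (3,2) (4,0) (4,1) (4,2) (5,0) (5,1) (5,2) (6,0) (6,1)] -> total=23
Click 2 (0,3) count=1: revealed 0 new [(none)] -> total=23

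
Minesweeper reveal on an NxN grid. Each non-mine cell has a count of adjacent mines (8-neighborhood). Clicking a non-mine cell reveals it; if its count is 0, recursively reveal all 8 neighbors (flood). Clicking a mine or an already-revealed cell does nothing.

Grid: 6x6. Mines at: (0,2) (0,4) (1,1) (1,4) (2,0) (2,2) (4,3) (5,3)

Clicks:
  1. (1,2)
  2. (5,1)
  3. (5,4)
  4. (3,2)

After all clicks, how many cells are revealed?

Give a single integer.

Answer: 11

Derivation:
Click 1 (1,2) count=3: revealed 1 new [(1,2)] -> total=1
Click 2 (5,1) count=0: revealed 9 new [(3,0) (3,1) (3,2) (4,0) (4,1) (4,2) (5,0) (5,1) (5,2)] -> total=10
Click 3 (5,4) count=2: revealed 1 new [(5,4)] -> total=11
Click 4 (3,2) count=2: revealed 0 new [(none)] -> total=11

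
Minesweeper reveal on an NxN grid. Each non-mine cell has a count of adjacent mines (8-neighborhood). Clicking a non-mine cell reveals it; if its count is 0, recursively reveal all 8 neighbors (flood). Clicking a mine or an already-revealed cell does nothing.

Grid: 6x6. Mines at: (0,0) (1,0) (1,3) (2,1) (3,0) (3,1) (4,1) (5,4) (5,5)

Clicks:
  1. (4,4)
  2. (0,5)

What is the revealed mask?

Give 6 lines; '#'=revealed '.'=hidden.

Click 1 (4,4) count=2: revealed 1 new [(4,4)] -> total=1
Click 2 (0,5) count=0: revealed 15 new [(0,4) (0,5) (1,4) (1,5) (2,2) (2,3) (2,4) (2,5) (3,2) (3,3) (3,4) (3,5) (4,2) (4,3) (4,5)] -> total=16

Answer: ....##
....##
..####
..####
..####
......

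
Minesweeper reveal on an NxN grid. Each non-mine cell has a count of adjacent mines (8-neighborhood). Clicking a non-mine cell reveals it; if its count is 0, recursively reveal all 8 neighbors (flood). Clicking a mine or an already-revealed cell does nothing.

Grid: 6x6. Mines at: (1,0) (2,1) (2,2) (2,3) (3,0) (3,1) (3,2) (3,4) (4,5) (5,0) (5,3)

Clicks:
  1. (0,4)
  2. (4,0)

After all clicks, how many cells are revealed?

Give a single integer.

Answer: 13

Derivation:
Click 1 (0,4) count=0: revealed 12 new [(0,1) (0,2) (0,3) (0,4) (0,5) (1,1) (1,2) (1,3) (1,4) (1,5) (2,4) (2,5)] -> total=12
Click 2 (4,0) count=3: revealed 1 new [(4,0)] -> total=13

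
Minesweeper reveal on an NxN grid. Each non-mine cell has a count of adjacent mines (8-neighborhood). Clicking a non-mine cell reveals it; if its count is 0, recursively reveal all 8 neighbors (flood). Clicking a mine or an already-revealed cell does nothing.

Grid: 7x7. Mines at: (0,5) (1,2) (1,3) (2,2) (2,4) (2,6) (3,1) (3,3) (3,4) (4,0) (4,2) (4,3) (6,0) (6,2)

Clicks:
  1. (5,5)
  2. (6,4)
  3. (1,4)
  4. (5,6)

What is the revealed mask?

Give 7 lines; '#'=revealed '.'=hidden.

Click 1 (5,5) count=0: revealed 13 new [(3,5) (3,6) (4,4) (4,5) (4,6) (5,3) (5,4) (5,5) (5,6) (6,3) (6,4) (6,5) (6,6)] -> total=13
Click 2 (6,4) count=0: revealed 0 new [(none)] -> total=13
Click 3 (1,4) count=3: revealed 1 new [(1,4)] -> total=14
Click 4 (5,6) count=0: revealed 0 new [(none)] -> total=14

Answer: .......
....#..
.......
.....##
....###
...####
...####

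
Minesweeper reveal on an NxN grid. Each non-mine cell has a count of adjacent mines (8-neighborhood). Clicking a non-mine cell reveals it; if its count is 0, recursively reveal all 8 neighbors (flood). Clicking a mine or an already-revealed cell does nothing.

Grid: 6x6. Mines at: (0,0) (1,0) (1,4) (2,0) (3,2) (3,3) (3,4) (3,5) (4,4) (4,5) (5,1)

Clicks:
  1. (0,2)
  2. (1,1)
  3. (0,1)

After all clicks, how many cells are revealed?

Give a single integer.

Click 1 (0,2) count=0: revealed 9 new [(0,1) (0,2) (0,3) (1,1) (1,2) (1,3) (2,1) (2,2) (2,3)] -> total=9
Click 2 (1,1) count=3: revealed 0 new [(none)] -> total=9
Click 3 (0,1) count=2: revealed 0 new [(none)] -> total=9

Answer: 9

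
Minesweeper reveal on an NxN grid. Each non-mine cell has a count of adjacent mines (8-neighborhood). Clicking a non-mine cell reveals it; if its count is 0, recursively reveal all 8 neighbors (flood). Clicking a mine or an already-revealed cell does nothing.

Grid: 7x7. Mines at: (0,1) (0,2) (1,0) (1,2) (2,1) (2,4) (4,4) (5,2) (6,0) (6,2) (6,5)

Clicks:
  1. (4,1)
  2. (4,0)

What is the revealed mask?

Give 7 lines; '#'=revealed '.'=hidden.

Answer: .......
.......
.......
##.....
##.....
##.....
.......

Derivation:
Click 1 (4,1) count=1: revealed 1 new [(4,1)] -> total=1
Click 2 (4,0) count=0: revealed 5 new [(3,0) (3,1) (4,0) (5,0) (5,1)] -> total=6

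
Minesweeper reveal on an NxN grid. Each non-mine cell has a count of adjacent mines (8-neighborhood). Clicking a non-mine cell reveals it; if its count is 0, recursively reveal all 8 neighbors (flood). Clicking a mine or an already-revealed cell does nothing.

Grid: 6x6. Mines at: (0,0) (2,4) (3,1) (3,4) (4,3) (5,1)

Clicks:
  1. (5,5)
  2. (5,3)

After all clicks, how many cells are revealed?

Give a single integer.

Answer: 5

Derivation:
Click 1 (5,5) count=0: revealed 4 new [(4,4) (4,5) (5,4) (5,5)] -> total=4
Click 2 (5,3) count=1: revealed 1 new [(5,3)] -> total=5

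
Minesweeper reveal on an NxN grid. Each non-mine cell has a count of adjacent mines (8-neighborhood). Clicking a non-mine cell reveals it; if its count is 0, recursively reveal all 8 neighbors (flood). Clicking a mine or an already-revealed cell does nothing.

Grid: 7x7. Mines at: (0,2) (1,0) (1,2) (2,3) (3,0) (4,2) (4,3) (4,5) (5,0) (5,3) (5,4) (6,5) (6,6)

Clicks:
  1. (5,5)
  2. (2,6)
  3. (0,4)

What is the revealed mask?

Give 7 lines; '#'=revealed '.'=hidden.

Click 1 (5,5) count=4: revealed 1 new [(5,5)] -> total=1
Click 2 (2,6) count=0: revealed 14 new [(0,3) (0,4) (0,5) (0,6) (1,3) (1,4) (1,5) (1,6) (2,4) (2,5) (2,6) (3,4) (3,5) (3,6)] -> total=15
Click 3 (0,4) count=0: revealed 0 new [(none)] -> total=15

Answer: ...####
...####
....###
....###
.......
.....#.
.......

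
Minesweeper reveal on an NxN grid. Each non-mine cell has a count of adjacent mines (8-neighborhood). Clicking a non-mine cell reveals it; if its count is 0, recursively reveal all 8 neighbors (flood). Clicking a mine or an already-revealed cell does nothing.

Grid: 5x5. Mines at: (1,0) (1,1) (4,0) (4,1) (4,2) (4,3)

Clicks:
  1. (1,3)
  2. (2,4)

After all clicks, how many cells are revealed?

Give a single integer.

Answer: 12

Derivation:
Click 1 (1,3) count=0: revealed 12 new [(0,2) (0,3) (0,4) (1,2) (1,3) (1,4) (2,2) (2,3) (2,4) (3,2) (3,3) (3,4)] -> total=12
Click 2 (2,4) count=0: revealed 0 new [(none)] -> total=12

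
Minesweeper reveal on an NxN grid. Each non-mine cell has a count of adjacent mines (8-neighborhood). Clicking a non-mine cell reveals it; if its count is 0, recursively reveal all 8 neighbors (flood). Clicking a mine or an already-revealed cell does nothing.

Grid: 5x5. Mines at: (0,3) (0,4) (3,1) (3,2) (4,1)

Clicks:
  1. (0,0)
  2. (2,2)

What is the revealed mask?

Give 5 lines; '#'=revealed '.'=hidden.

Click 1 (0,0) count=0: revealed 9 new [(0,0) (0,1) (0,2) (1,0) (1,1) (1,2) (2,0) (2,1) (2,2)] -> total=9
Click 2 (2,2) count=2: revealed 0 new [(none)] -> total=9

Answer: ###..
###..
###..
.....
.....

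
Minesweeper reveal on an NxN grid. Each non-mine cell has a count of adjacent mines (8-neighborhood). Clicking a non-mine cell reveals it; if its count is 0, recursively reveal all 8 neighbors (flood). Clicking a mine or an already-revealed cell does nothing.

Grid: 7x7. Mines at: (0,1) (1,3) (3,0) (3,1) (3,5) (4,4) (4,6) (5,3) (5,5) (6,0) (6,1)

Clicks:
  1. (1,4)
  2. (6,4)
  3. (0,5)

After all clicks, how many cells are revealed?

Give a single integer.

Answer: 10

Derivation:
Click 1 (1,4) count=1: revealed 1 new [(1,4)] -> total=1
Click 2 (6,4) count=2: revealed 1 new [(6,4)] -> total=2
Click 3 (0,5) count=0: revealed 8 new [(0,4) (0,5) (0,6) (1,5) (1,6) (2,4) (2,5) (2,6)] -> total=10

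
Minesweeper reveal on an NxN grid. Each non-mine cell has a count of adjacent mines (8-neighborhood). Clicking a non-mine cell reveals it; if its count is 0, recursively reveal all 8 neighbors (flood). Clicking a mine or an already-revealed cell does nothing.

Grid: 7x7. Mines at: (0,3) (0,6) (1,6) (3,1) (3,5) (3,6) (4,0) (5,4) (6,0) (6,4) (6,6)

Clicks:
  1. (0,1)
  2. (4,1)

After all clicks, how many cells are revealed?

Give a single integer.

Answer: 10

Derivation:
Click 1 (0,1) count=0: revealed 9 new [(0,0) (0,1) (0,2) (1,0) (1,1) (1,2) (2,0) (2,1) (2,2)] -> total=9
Click 2 (4,1) count=2: revealed 1 new [(4,1)] -> total=10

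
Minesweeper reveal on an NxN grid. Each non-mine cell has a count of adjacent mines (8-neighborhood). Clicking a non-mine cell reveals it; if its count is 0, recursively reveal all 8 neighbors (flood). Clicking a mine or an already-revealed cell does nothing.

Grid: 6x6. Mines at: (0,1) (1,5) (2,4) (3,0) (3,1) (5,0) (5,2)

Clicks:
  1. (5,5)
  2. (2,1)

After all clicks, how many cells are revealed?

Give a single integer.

Click 1 (5,5) count=0: revealed 9 new [(3,3) (3,4) (3,5) (4,3) (4,4) (4,5) (5,3) (5,4) (5,5)] -> total=9
Click 2 (2,1) count=2: revealed 1 new [(2,1)] -> total=10

Answer: 10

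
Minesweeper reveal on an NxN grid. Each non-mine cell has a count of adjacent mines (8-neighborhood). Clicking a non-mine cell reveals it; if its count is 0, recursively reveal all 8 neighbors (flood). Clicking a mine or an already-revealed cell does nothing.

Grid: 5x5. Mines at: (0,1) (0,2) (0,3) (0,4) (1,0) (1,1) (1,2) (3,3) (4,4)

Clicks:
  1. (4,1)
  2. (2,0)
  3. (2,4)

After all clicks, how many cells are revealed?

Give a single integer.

Click 1 (4,1) count=0: revealed 9 new [(2,0) (2,1) (2,2) (3,0) (3,1) (3,2) (4,0) (4,1) (4,2)] -> total=9
Click 2 (2,0) count=2: revealed 0 new [(none)] -> total=9
Click 3 (2,4) count=1: revealed 1 new [(2,4)] -> total=10

Answer: 10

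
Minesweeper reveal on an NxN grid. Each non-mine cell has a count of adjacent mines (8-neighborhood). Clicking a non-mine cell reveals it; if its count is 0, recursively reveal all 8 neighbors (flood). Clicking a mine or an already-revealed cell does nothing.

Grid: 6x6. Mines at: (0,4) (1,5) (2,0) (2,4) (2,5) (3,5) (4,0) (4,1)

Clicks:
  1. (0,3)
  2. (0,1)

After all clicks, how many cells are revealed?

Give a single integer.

Click 1 (0,3) count=1: revealed 1 new [(0,3)] -> total=1
Click 2 (0,1) count=0: revealed 13 new [(0,0) (0,1) (0,2) (1,0) (1,1) (1,2) (1,3) (2,1) (2,2) (2,3) (3,1) (3,2) (3,3)] -> total=14

Answer: 14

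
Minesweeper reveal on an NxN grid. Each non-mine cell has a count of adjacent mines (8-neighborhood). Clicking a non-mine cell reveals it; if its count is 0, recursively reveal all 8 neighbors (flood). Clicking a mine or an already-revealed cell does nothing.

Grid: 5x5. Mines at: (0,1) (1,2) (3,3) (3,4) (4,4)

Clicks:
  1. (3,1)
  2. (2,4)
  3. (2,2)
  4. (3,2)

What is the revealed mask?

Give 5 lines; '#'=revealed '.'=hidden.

Answer: .....
##...
###.#
###..
###..

Derivation:
Click 1 (3,1) count=0: revealed 11 new [(1,0) (1,1) (2,0) (2,1) (2,2) (3,0) (3,1) (3,2) (4,0) (4,1) (4,2)] -> total=11
Click 2 (2,4) count=2: revealed 1 new [(2,4)] -> total=12
Click 3 (2,2) count=2: revealed 0 new [(none)] -> total=12
Click 4 (3,2) count=1: revealed 0 new [(none)] -> total=12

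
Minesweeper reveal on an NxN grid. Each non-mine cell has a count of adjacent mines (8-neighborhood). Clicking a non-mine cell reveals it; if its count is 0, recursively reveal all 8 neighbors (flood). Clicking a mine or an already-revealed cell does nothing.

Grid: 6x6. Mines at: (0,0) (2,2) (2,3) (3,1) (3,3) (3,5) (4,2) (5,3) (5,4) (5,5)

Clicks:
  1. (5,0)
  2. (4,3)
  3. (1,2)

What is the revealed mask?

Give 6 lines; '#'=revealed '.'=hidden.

Answer: ......
..#...
......
......
##.#..
##....

Derivation:
Click 1 (5,0) count=0: revealed 4 new [(4,0) (4,1) (5,0) (5,1)] -> total=4
Click 2 (4,3) count=4: revealed 1 new [(4,3)] -> total=5
Click 3 (1,2) count=2: revealed 1 new [(1,2)] -> total=6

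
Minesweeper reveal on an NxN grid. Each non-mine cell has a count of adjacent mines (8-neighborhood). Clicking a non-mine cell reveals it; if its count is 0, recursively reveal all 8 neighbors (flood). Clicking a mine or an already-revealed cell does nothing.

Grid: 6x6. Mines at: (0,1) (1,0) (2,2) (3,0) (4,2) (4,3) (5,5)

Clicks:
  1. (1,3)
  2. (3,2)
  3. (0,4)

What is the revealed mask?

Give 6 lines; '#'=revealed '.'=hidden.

Click 1 (1,3) count=1: revealed 1 new [(1,3)] -> total=1
Click 2 (3,2) count=3: revealed 1 new [(3,2)] -> total=2
Click 3 (0,4) count=0: revealed 15 new [(0,2) (0,3) (0,4) (0,5) (1,2) (1,4) (1,5) (2,3) (2,4) (2,5) (3,3) (3,4) (3,5) (4,4) (4,5)] -> total=17

Answer: ..####
..####
...###
..####
....##
......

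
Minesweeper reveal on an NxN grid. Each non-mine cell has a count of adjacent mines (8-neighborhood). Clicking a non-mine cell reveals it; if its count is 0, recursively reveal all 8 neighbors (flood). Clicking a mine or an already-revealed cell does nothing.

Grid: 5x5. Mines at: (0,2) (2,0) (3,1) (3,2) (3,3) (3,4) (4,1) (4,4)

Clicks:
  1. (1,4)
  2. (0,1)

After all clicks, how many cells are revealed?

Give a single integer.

Answer: 7

Derivation:
Click 1 (1,4) count=0: revealed 6 new [(0,3) (0,4) (1,3) (1,4) (2,3) (2,4)] -> total=6
Click 2 (0,1) count=1: revealed 1 new [(0,1)] -> total=7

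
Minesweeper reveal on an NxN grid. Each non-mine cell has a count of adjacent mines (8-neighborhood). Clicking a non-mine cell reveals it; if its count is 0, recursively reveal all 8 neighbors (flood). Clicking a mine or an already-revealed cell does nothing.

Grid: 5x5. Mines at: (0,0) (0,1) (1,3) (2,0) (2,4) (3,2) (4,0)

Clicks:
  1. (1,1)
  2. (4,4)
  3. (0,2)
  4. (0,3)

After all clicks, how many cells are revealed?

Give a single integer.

Answer: 7

Derivation:
Click 1 (1,1) count=3: revealed 1 new [(1,1)] -> total=1
Click 2 (4,4) count=0: revealed 4 new [(3,3) (3,4) (4,3) (4,4)] -> total=5
Click 3 (0,2) count=2: revealed 1 new [(0,2)] -> total=6
Click 4 (0,3) count=1: revealed 1 new [(0,3)] -> total=7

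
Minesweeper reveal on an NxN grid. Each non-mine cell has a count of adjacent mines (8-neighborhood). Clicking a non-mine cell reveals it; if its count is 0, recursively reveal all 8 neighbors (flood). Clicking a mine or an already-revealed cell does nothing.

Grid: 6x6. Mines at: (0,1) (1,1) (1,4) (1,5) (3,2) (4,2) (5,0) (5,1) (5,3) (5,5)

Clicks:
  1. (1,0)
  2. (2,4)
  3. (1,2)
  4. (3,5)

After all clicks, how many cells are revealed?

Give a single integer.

Answer: 11

Derivation:
Click 1 (1,0) count=2: revealed 1 new [(1,0)] -> total=1
Click 2 (2,4) count=2: revealed 1 new [(2,4)] -> total=2
Click 3 (1,2) count=2: revealed 1 new [(1,2)] -> total=3
Click 4 (3,5) count=0: revealed 8 new [(2,3) (2,5) (3,3) (3,4) (3,5) (4,3) (4,4) (4,5)] -> total=11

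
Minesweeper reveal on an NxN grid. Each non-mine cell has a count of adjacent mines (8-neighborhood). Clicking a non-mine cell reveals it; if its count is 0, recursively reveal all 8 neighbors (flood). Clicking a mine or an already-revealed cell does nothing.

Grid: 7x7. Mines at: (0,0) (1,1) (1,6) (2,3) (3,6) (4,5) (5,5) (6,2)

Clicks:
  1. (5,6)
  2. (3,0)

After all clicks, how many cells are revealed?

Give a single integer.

Answer: 21

Derivation:
Click 1 (5,6) count=2: revealed 1 new [(5,6)] -> total=1
Click 2 (3,0) count=0: revealed 20 new [(2,0) (2,1) (2,2) (3,0) (3,1) (3,2) (3,3) (3,4) (4,0) (4,1) (4,2) (4,3) (4,4) (5,0) (5,1) (5,2) (5,3) (5,4) (6,0) (6,1)] -> total=21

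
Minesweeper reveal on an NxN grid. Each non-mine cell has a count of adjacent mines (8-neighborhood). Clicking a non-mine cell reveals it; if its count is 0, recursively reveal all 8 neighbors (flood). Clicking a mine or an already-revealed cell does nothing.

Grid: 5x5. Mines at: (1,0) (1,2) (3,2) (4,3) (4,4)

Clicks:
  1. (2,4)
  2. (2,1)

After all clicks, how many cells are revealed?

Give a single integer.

Click 1 (2,4) count=0: revealed 8 new [(0,3) (0,4) (1,3) (1,4) (2,3) (2,4) (3,3) (3,4)] -> total=8
Click 2 (2,1) count=3: revealed 1 new [(2,1)] -> total=9

Answer: 9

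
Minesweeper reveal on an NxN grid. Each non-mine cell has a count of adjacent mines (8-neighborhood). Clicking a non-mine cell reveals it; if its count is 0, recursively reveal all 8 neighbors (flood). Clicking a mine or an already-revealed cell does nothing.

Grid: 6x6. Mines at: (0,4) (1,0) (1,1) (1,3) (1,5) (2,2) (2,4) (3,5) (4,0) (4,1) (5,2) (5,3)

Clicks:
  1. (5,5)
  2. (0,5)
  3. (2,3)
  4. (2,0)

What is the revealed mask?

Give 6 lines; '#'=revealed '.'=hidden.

Click 1 (5,5) count=0: revealed 4 new [(4,4) (4,5) (5,4) (5,5)] -> total=4
Click 2 (0,5) count=2: revealed 1 new [(0,5)] -> total=5
Click 3 (2,3) count=3: revealed 1 new [(2,3)] -> total=6
Click 4 (2,0) count=2: revealed 1 new [(2,0)] -> total=7

Answer: .....#
......
#..#..
......
....##
....##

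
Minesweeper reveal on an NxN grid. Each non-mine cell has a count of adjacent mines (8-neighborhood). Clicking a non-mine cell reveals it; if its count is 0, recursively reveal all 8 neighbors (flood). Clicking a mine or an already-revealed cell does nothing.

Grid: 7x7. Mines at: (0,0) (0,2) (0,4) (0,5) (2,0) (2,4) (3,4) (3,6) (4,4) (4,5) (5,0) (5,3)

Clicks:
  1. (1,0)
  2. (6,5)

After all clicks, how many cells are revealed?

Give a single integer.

Answer: 7

Derivation:
Click 1 (1,0) count=2: revealed 1 new [(1,0)] -> total=1
Click 2 (6,5) count=0: revealed 6 new [(5,4) (5,5) (5,6) (6,4) (6,5) (6,6)] -> total=7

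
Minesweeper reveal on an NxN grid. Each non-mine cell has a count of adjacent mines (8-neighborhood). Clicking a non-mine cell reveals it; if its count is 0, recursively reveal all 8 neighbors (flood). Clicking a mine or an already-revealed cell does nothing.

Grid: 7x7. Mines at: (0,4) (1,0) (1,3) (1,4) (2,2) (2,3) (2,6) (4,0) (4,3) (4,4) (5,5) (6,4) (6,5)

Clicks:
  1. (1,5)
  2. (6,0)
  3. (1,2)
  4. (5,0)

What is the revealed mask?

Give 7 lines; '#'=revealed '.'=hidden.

Click 1 (1,5) count=3: revealed 1 new [(1,5)] -> total=1
Click 2 (6,0) count=0: revealed 8 new [(5,0) (5,1) (5,2) (5,3) (6,0) (6,1) (6,2) (6,3)] -> total=9
Click 3 (1,2) count=3: revealed 1 new [(1,2)] -> total=10
Click 4 (5,0) count=1: revealed 0 new [(none)] -> total=10

Answer: .......
..#..#.
.......
.......
.......
####...
####...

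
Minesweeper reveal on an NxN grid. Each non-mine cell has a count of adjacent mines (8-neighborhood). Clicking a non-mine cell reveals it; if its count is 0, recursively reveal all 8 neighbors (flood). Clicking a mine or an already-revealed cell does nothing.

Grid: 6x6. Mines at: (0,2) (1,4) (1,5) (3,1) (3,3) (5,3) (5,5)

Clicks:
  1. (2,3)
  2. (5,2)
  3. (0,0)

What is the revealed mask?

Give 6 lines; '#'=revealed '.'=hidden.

Answer: ##....
##....
##.#..
......
......
..#...

Derivation:
Click 1 (2,3) count=2: revealed 1 new [(2,3)] -> total=1
Click 2 (5,2) count=1: revealed 1 new [(5,2)] -> total=2
Click 3 (0,0) count=0: revealed 6 new [(0,0) (0,1) (1,0) (1,1) (2,0) (2,1)] -> total=8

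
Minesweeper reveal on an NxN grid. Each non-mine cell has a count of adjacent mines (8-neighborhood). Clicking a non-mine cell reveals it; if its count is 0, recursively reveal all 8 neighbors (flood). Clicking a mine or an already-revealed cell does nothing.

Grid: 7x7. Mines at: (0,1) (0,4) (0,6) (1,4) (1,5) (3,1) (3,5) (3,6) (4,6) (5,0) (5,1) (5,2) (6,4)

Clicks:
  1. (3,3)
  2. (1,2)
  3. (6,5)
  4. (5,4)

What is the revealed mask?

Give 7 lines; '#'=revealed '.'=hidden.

Answer: .......
..#....
..###..
..###..
..###..
....#..
.....#.

Derivation:
Click 1 (3,3) count=0: revealed 9 new [(2,2) (2,3) (2,4) (3,2) (3,3) (3,4) (4,2) (4,3) (4,4)] -> total=9
Click 2 (1,2) count=1: revealed 1 new [(1,2)] -> total=10
Click 3 (6,5) count=1: revealed 1 new [(6,5)] -> total=11
Click 4 (5,4) count=1: revealed 1 new [(5,4)] -> total=12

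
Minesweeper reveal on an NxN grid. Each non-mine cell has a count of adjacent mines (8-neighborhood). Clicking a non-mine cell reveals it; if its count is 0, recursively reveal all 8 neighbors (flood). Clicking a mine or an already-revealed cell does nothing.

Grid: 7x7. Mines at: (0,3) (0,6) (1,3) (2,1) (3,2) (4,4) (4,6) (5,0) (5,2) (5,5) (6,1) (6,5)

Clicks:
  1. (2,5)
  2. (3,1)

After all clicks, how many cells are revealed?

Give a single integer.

Click 1 (2,5) count=0: revealed 9 new [(1,4) (1,5) (1,6) (2,4) (2,5) (2,6) (3,4) (3,5) (3,6)] -> total=9
Click 2 (3,1) count=2: revealed 1 new [(3,1)] -> total=10

Answer: 10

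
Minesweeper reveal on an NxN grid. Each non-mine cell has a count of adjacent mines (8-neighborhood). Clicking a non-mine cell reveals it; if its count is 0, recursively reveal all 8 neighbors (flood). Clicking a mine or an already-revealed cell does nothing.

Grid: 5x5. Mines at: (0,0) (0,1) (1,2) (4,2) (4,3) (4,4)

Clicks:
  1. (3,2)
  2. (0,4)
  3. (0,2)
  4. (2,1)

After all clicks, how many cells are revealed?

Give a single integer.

Answer: 11

Derivation:
Click 1 (3,2) count=2: revealed 1 new [(3,2)] -> total=1
Click 2 (0,4) count=0: revealed 8 new [(0,3) (0,4) (1,3) (1,4) (2,3) (2,4) (3,3) (3,4)] -> total=9
Click 3 (0,2) count=2: revealed 1 new [(0,2)] -> total=10
Click 4 (2,1) count=1: revealed 1 new [(2,1)] -> total=11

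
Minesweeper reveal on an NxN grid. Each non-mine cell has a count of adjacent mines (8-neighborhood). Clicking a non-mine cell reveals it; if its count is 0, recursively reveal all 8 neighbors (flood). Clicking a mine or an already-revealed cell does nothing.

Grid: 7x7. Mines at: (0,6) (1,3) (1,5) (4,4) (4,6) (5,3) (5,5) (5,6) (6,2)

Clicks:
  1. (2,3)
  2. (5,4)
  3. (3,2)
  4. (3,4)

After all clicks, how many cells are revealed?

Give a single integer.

Answer: 25

Derivation:
Click 1 (2,3) count=1: revealed 1 new [(2,3)] -> total=1
Click 2 (5,4) count=3: revealed 1 new [(5,4)] -> total=2
Click 3 (3,2) count=0: revealed 22 new [(0,0) (0,1) (0,2) (1,0) (1,1) (1,2) (2,0) (2,1) (2,2) (3,0) (3,1) (3,2) (3,3) (4,0) (4,1) (4,2) (4,3) (5,0) (5,1) (5,2) (6,0) (6,1)] -> total=24
Click 4 (3,4) count=1: revealed 1 new [(3,4)] -> total=25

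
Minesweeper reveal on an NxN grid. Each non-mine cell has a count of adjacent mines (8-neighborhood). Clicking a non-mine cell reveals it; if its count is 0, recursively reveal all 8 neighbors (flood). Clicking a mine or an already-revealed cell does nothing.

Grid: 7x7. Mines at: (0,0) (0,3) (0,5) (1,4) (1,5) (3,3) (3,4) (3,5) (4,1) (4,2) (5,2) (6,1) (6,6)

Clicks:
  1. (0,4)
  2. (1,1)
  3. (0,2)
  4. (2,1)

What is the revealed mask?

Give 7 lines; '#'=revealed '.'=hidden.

Click 1 (0,4) count=4: revealed 1 new [(0,4)] -> total=1
Click 2 (1,1) count=1: revealed 1 new [(1,1)] -> total=2
Click 3 (0,2) count=1: revealed 1 new [(0,2)] -> total=3
Click 4 (2,1) count=0: revealed 8 new [(1,0) (1,2) (2,0) (2,1) (2,2) (3,0) (3,1) (3,2)] -> total=11

Answer: ..#.#..
###....
###....
###....
.......
.......
.......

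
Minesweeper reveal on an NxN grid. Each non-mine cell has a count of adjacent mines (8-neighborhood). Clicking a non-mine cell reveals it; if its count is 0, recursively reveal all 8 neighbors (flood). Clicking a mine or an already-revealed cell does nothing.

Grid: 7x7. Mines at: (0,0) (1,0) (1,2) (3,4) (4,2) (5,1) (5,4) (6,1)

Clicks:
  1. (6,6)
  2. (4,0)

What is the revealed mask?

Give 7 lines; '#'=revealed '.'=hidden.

Answer: ...####
...####
...####
.....##
#....##
.....##
.....##

Derivation:
Click 1 (6,6) count=0: revealed 20 new [(0,3) (0,4) (0,5) (0,6) (1,3) (1,4) (1,5) (1,6) (2,3) (2,4) (2,5) (2,6) (3,5) (3,6) (4,5) (4,6) (5,5) (5,6) (6,5) (6,6)] -> total=20
Click 2 (4,0) count=1: revealed 1 new [(4,0)] -> total=21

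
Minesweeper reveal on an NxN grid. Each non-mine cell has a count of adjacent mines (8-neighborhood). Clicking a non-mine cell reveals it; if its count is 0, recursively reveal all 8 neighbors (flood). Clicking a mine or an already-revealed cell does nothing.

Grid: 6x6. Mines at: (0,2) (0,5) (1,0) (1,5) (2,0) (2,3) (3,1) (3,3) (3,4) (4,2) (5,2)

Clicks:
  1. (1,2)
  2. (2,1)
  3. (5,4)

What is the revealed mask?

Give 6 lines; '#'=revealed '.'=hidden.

Click 1 (1,2) count=2: revealed 1 new [(1,2)] -> total=1
Click 2 (2,1) count=3: revealed 1 new [(2,1)] -> total=2
Click 3 (5,4) count=0: revealed 6 new [(4,3) (4,4) (4,5) (5,3) (5,4) (5,5)] -> total=8

Answer: ......
..#...
.#....
......
...###
...###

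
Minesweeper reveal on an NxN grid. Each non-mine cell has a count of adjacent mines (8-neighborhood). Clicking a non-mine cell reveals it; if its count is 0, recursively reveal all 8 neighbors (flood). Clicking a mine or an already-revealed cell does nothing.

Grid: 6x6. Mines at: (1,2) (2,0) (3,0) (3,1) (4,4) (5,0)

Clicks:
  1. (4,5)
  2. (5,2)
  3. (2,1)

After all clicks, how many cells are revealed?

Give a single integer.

Answer: 8

Derivation:
Click 1 (4,5) count=1: revealed 1 new [(4,5)] -> total=1
Click 2 (5,2) count=0: revealed 6 new [(4,1) (4,2) (4,3) (5,1) (5,2) (5,3)] -> total=7
Click 3 (2,1) count=4: revealed 1 new [(2,1)] -> total=8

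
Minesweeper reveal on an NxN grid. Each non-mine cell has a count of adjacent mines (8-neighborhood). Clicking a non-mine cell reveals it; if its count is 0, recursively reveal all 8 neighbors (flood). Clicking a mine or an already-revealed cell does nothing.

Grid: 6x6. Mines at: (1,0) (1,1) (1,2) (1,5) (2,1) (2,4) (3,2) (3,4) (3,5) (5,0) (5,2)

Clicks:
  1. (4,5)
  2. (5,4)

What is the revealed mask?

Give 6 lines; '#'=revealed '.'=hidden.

Click 1 (4,5) count=2: revealed 1 new [(4,5)] -> total=1
Click 2 (5,4) count=0: revealed 5 new [(4,3) (4,4) (5,3) (5,4) (5,5)] -> total=6

Answer: ......
......
......
......
...###
...###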